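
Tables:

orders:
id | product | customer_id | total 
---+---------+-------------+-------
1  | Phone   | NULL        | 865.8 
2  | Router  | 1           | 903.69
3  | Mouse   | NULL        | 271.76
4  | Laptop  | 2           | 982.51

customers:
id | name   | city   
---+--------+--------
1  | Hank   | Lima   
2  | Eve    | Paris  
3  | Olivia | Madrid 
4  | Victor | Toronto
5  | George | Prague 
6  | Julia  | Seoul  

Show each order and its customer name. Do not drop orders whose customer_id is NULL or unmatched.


LEFT JOIN keeps every row from orders (the left table); where customer_id has no match in customers, the customer columns become NULL. Walk through each order:
  - order 1 (Phone): customer_id=NULL, no match -> kept with NULL
  - order 2 (Router): customer_id=1 -> matches Hank
  - order 3 (Mouse): customer_id=NULL, no match -> kept with NULL
  - order 4 (Laptop): customer_id=2 -> matches Eve
All 4 rows appear; 2 have NULL customer.

SQL:
SELECT a.product, b.name AS customer
FROM orders a
LEFT JOIN customers b ON a.customer_id = b.id

Result:
product | customer
--------+---------
Phone   | NULL    
Router  | Hank    
Mouse   | NULL    
Laptop  | Eve     


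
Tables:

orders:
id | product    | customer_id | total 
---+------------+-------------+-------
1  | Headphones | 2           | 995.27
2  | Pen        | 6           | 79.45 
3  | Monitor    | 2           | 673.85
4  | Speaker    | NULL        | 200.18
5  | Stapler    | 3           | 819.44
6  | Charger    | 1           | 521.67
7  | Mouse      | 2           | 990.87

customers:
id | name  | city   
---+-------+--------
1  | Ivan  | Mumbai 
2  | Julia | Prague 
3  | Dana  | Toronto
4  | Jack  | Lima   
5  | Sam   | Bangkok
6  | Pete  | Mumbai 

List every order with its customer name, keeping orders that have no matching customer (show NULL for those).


LEFT JOIN keeps every row from orders (the left table); where customer_id has no match in customers, the customer columns become NULL. Walk through each order:
  - order 1 (Headphones): customer_id=2 -> matches Julia
  - order 2 (Pen): customer_id=6 -> matches Pete
  - order 3 (Monitor): customer_id=2 -> matches Julia
  - order 4 (Speaker): customer_id=NULL, no match -> kept with NULL
  - order 5 (Stapler): customer_id=3 -> matches Dana
  - order 6 (Charger): customer_id=1 -> matches Ivan
  - order 7 (Mouse): customer_id=2 -> matches Julia
All 7 rows appear; 1 has NULL customer.

SQL:
SELECT a.product, b.name AS customer
FROM orders a
LEFT JOIN customers b ON a.customer_id = b.id

Result:
product    | customer
-----------+---------
Headphones | Julia   
Pen        | Pete    
Monitor    | Julia   
Speaker    | NULL    
Stapler    | Dana    
Charger    | Ivan    
Mouse      | Julia   


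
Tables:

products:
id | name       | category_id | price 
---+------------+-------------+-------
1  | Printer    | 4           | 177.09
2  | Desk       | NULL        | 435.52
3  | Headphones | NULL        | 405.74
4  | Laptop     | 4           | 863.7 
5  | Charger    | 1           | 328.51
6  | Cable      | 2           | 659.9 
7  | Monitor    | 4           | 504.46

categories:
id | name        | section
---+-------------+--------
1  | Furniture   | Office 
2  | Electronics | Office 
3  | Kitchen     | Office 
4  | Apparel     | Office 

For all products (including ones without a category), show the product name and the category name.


LEFT JOIN keeps every row from products (the left table); where category_id has no match in categories, the category columns become NULL. Walk through each product:
  - product 1 (Printer): category_id=4 -> matches Apparel
  - product 2 (Desk): category_id=NULL, no match -> kept with NULL
  - product 3 (Headphones): category_id=NULL, no match -> kept with NULL
  - product 4 (Laptop): category_id=4 -> matches Apparel
  - product 5 (Charger): category_id=1 -> matches Furniture
  - product 6 (Cable): category_id=2 -> matches Electronics
  - product 7 (Monitor): category_id=4 -> matches Apparel
All 7 rows appear; 2 have NULL category.

SQL:
SELECT a.name, b.name AS category
FROM products a
LEFT JOIN categories b ON a.category_id = b.id

Result:
name       | category   
-----------+------------
Printer    | Apparel    
Desk       | NULL       
Headphones | NULL       
Laptop     | Apparel    
Charger    | Furniture  
Cable      | Electronics
Monitor    | Apparel    


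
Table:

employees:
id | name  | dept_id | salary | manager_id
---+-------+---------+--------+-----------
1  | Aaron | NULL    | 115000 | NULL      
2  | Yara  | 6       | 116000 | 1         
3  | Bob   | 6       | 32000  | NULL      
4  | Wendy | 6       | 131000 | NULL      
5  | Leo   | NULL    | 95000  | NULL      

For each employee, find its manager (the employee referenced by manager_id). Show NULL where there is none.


This is a self-join: employees is joined to a second copy of itself, matching each row's manager_id to another row's id. Use LEFT JOIN so rows with manager_id=NULL are kept.
  - employee 1 (Aaron): manager_id=NULL -> NULL
  - employee 2 (Yara): manager_id=1 -> Aaron
  - employee 3 (Bob): manager_id=NULL -> NULL
  - employee 4 (Wendy): manager_id=NULL -> NULL
  - employee 5 (Leo): manager_id=NULL -> NULL

SQL:
SELECT a.name AS item, b.name AS manager
FROM employees a
LEFT JOIN employees b ON a.manager_id = b.id

Result:
item  | manager
------+--------
Aaron | NULL   
Yara  | Aaron  
Bob   | NULL   
Wendy | NULL   
Leo   | NULL   


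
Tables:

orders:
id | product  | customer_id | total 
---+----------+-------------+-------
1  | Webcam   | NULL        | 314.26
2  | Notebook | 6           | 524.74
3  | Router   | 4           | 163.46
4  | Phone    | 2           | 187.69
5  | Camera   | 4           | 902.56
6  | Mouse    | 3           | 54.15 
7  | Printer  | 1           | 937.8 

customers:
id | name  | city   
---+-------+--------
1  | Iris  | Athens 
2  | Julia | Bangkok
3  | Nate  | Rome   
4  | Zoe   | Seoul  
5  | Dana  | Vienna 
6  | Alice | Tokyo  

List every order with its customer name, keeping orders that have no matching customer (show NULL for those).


LEFT JOIN keeps every row from orders (the left table); where customer_id has no match in customers, the customer columns become NULL. Walk through each order:
  - order 1 (Webcam): customer_id=NULL, no match -> kept with NULL
  - order 2 (Notebook): customer_id=6 -> matches Alice
  - order 3 (Router): customer_id=4 -> matches Zoe
  - order 4 (Phone): customer_id=2 -> matches Julia
  - order 5 (Camera): customer_id=4 -> matches Zoe
  - order 6 (Mouse): customer_id=3 -> matches Nate
  - order 7 (Printer): customer_id=1 -> matches Iris
All 7 rows appear; 1 has NULL customer.

SQL:
SELECT a.product, b.name AS customer
FROM orders a
LEFT JOIN customers b ON a.customer_id = b.id

Result:
product  | customer
---------+---------
Webcam   | NULL    
Notebook | Alice   
Router   | Zoe     
Phone    | Julia   
Camera   | Zoe     
Mouse    | Nate    
Printer  | Iris    


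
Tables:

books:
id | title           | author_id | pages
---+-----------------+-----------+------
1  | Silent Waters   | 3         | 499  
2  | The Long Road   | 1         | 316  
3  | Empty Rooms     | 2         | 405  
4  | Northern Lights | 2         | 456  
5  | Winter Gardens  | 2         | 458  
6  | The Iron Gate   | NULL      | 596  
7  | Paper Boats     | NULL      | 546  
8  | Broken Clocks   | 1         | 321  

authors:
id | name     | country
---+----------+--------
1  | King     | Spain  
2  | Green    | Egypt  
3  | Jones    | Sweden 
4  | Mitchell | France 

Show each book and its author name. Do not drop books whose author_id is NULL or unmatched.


LEFT JOIN keeps every row from books (the left table); where author_id has no match in authors, the author columns become NULL. Walk through each book:
  - book 1 (Silent Waters): author_id=3 -> matches Jones
  - book 2 (The Long Road): author_id=1 -> matches King
  - book 3 (Empty Rooms): author_id=2 -> matches Green
  - book 4 (Northern Lights): author_id=2 -> matches Green
  - book 5 (Winter Gardens): author_id=2 -> matches Green
  - book 6 (The Iron Gate): author_id=NULL, no match -> kept with NULL
  - book 7 (Paper Boats): author_id=NULL, no match -> kept with NULL
  - book 8 (Broken Clocks): author_id=1 -> matches King
All 8 rows appear; 2 have NULL author.

SQL:
SELECT a.title, b.name AS author
FROM books a
LEFT JOIN authors b ON a.author_id = b.id

Result:
title           | author
----------------+-------
Silent Waters   | Jones 
The Long Road   | King  
Empty Rooms     | Green 
Northern Lights | Green 
Winter Gardens  | Green 
The Iron Gate   | NULL  
Paper Boats     | NULL  
Broken Clocks   | King  


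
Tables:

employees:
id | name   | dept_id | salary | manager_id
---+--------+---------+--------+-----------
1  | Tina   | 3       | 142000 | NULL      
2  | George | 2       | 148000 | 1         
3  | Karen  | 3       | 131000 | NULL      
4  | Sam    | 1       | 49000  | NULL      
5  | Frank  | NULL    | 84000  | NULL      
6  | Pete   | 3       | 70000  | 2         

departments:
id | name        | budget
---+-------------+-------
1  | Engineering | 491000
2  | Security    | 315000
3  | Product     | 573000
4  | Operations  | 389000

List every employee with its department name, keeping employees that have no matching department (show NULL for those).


LEFT JOIN keeps every row from employees (the left table); where dept_id has no match in departments, the department columns become NULL. Walk through each employee:
  - employee 1 (Tina): dept_id=3 -> matches Product
  - employee 2 (George): dept_id=2 -> matches Security
  - employee 3 (Karen): dept_id=3 -> matches Product
  - employee 4 (Sam): dept_id=1 -> matches Engineering
  - employee 5 (Frank): dept_id=NULL, no match -> kept with NULL
  - employee 6 (Pete): dept_id=3 -> matches Product
All 6 rows appear; 1 has NULL department.

SQL:
SELECT a.name, b.name AS department
FROM employees a
LEFT JOIN departments b ON a.dept_id = b.id

Result:
name   | department 
-------+------------
Tina   | Product    
George | Security   
Karen  | Product    
Sam    | Engineering
Frank  | NULL       
Pete   | Product    


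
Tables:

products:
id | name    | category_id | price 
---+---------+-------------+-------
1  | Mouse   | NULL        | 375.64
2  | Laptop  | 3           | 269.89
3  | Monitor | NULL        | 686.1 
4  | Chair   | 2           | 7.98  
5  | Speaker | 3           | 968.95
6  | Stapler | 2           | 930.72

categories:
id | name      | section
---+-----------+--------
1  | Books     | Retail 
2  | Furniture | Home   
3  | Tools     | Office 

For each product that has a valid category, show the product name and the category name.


INNER JOIN keeps only products rows whose category_id matches an id in categories. Walk through each product:
  - product 1 (Mouse): category_id=NULL, no match -> dropped
  - product 2 (Laptop): category_id=3 -> matches Tools
  - product 3 (Monitor): category_id=NULL, no match -> dropped
  - product 4 (Chair): category_id=2 -> matches Furniture
  - product 5 (Speaker): category_id=3 -> matches Tools
  - product 6 (Stapler): category_id=2 -> matches Furniture
So 2 of 6 rows are dropped.

SQL:
SELECT a.name, b.name AS category
FROM products a
INNER JOIN categories b ON a.category_id = b.id

Result:
name    | category 
--------+----------
Laptop  | Tools    
Chair   | Furniture
Speaker | Tools    
Stapler | Furniture


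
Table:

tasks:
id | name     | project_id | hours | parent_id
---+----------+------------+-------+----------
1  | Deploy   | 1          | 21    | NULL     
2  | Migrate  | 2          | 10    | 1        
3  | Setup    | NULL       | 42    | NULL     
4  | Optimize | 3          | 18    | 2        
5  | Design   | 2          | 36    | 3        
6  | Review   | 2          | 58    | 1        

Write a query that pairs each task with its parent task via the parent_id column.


This is a self-join: tasks is joined to a second copy of itself, matching each row's parent_id to another row's id. Use LEFT JOIN so rows with parent_id=NULL are kept.
  - task 1 (Deploy): parent_id=NULL -> NULL
  - task 2 (Migrate): parent_id=1 -> Deploy
  - task 3 (Setup): parent_id=NULL -> NULL
  - task 4 (Optimize): parent_id=2 -> Migrate
  - task 5 (Design): parent_id=3 -> Setup
  - task 6 (Review): parent_id=1 -> Deploy

SQL:
SELECT a.name AS item, b.name AS parent
FROM tasks a
LEFT JOIN tasks b ON a.parent_id = b.id

Result:
item     | parent 
---------+--------
Deploy   | NULL   
Migrate  | Deploy 
Setup    | NULL   
Optimize | Migrate
Design   | Setup  
Review   | Deploy 


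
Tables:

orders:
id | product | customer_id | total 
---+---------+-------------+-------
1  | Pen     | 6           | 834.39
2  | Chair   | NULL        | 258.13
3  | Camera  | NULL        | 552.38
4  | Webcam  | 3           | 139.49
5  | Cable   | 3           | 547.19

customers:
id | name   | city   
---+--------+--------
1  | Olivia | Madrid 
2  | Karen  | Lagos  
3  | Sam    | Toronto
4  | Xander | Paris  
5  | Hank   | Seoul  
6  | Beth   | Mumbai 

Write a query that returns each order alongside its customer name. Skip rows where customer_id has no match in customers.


INNER JOIN keeps only orders rows whose customer_id matches an id in customers. Walk through each order:
  - order 1 (Pen): customer_id=6 -> matches Beth
  - order 2 (Chair): customer_id=NULL, no match -> dropped
  - order 3 (Camera): customer_id=NULL, no match -> dropped
  - order 4 (Webcam): customer_id=3 -> matches Sam
  - order 5 (Cable): customer_id=3 -> matches Sam
So 2 of 5 rows are dropped.

SQL:
SELECT a.product, b.name AS customer
FROM orders a
INNER JOIN customers b ON a.customer_id = b.id

Result:
product | customer
--------+---------
Pen     | Beth    
Webcam  | Sam     
Cable   | Sam     


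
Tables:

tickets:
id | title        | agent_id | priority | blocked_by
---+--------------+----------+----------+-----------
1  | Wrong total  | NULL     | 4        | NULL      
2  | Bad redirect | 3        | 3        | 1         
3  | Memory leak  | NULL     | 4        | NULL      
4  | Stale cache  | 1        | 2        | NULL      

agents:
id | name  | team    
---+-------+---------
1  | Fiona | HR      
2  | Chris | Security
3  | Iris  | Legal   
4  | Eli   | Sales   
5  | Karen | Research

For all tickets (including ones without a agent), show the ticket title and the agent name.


LEFT JOIN keeps every row from tickets (the left table); where agent_id has no match in agents, the agent columns become NULL. Walk through each ticket:
  - ticket 1 (Wrong total): agent_id=NULL, no match -> kept with NULL
  - ticket 2 (Bad redirect): agent_id=3 -> matches Iris
  - ticket 3 (Memory leak): agent_id=NULL, no match -> kept with NULL
  - ticket 4 (Stale cache): agent_id=1 -> matches Fiona
All 4 rows appear; 2 have NULL agent.

SQL:
SELECT a.title, b.name AS agent
FROM tickets a
LEFT JOIN agents b ON a.agent_id = b.id

Result:
title        | agent
-------------+------
Wrong total  | NULL 
Bad redirect | Iris 
Memory leak  | NULL 
Stale cache  | Fiona


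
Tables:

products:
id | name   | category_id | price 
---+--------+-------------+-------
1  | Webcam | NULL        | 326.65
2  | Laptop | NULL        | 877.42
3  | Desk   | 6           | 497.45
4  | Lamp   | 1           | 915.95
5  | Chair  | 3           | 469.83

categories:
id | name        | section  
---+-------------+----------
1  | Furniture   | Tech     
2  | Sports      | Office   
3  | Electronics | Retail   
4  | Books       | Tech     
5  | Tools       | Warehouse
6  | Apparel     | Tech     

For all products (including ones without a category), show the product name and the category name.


LEFT JOIN keeps every row from products (the left table); where category_id has no match in categories, the category columns become NULL. Walk through each product:
  - product 1 (Webcam): category_id=NULL, no match -> kept with NULL
  - product 2 (Laptop): category_id=NULL, no match -> kept with NULL
  - product 3 (Desk): category_id=6 -> matches Apparel
  - product 4 (Lamp): category_id=1 -> matches Furniture
  - product 5 (Chair): category_id=3 -> matches Electronics
All 5 rows appear; 2 have NULL category.

SQL:
SELECT a.name, b.name AS category
FROM products a
LEFT JOIN categories b ON a.category_id = b.id

Result:
name   | category   
-------+------------
Webcam | NULL       
Laptop | NULL       
Desk   | Apparel    
Lamp   | Furniture  
Chair  | Electronics


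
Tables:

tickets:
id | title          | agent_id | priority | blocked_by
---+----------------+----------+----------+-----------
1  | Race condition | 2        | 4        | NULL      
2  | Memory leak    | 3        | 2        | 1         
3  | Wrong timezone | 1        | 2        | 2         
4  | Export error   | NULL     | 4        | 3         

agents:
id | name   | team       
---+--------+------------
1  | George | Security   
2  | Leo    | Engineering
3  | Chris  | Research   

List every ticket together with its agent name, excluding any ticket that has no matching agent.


INNER JOIN keeps only tickets rows whose agent_id matches an id in agents. Walk through each ticket:
  - ticket 1 (Race condition): agent_id=2 -> matches Leo
  - ticket 2 (Memory leak): agent_id=3 -> matches Chris
  - ticket 3 (Wrong timezone): agent_id=1 -> matches George
  - ticket 4 (Export error): agent_id=NULL, no match -> dropped
So 1 of 4 rows is dropped.

SQL:
SELECT a.title, b.name AS agent
FROM tickets a
INNER JOIN agents b ON a.agent_id = b.id

Result:
title          | agent 
---------------+-------
Race condition | Leo   
Memory leak    | Chris 
Wrong timezone | George


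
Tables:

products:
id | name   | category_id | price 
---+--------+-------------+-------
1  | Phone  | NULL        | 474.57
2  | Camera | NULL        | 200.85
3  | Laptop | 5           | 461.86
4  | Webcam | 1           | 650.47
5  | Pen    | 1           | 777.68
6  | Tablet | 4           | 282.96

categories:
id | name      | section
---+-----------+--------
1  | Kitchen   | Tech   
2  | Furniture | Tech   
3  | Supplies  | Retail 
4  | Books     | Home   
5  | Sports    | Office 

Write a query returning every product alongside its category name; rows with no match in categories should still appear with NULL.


LEFT JOIN keeps every row from products (the left table); where category_id has no match in categories, the category columns become NULL. Walk through each product:
  - product 1 (Phone): category_id=NULL, no match -> kept with NULL
  - product 2 (Camera): category_id=NULL, no match -> kept with NULL
  - product 3 (Laptop): category_id=5 -> matches Sports
  - product 4 (Webcam): category_id=1 -> matches Kitchen
  - product 5 (Pen): category_id=1 -> matches Kitchen
  - product 6 (Tablet): category_id=4 -> matches Books
All 6 rows appear; 2 have NULL category.

SQL:
SELECT a.name, b.name AS category
FROM products a
LEFT JOIN categories b ON a.category_id = b.id

Result:
name   | category
-------+---------
Phone  | NULL    
Camera | NULL    
Laptop | Sports  
Webcam | Kitchen 
Pen    | Kitchen 
Tablet | Books   


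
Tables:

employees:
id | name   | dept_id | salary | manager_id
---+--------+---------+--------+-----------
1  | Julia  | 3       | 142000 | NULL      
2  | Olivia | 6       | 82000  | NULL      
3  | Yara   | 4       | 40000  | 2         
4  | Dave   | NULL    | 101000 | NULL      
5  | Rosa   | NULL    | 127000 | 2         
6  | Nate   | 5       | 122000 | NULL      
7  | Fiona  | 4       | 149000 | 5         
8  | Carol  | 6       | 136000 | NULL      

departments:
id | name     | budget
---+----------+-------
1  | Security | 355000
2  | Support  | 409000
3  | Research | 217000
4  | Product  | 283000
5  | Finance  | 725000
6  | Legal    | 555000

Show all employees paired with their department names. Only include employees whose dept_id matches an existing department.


INNER JOIN keeps only employees rows whose dept_id matches an id in departments. Walk through each employee:
  - employee 1 (Julia): dept_id=3 -> matches Research
  - employee 2 (Olivia): dept_id=6 -> matches Legal
  - employee 3 (Yara): dept_id=4 -> matches Product
  - employee 4 (Dave): dept_id=NULL, no match -> dropped
  - employee 5 (Rosa): dept_id=NULL, no match -> dropped
  - employee 6 (Nate): dept_id=5 -> matches Finance
  - employee 7 (Fiona): dept_id=4 -> matches Product
  - employee 8 (Carol): dept_id=6 -> matches Legal
So 2 of 8 rows are dropped.

SQL:
SELECT a.name, b.name AS department
FROM employees a
INNER JOIN departments b ON a.dept_id = b.id

Result:
name   | department
-------+-----------
Julia  | Research  
Olivia | Legal     
Yara   | Product   
Nate   | Finance   
Fiona  | Product   
Carol  | Legal     


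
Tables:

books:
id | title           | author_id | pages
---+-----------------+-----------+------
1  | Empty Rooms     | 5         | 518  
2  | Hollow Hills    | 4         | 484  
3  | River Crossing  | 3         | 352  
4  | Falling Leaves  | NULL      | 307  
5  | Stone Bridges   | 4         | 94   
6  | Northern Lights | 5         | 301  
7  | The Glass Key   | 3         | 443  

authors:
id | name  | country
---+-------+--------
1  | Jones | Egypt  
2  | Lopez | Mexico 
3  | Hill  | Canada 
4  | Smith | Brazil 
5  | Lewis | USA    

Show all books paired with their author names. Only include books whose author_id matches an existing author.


INNER JOIN keeps only books rows whose author_id matches an id in authors. Walk through each book:
  - book 1 (Empty Rooms): author_id=5 -> matches Lewis
  - book 2 (Hollow Hills): author_id=4 -> matches Smith
  - book 3 (River Crossing): author_id=3 -> matches Hill
  - book 4 (Falling Leaves): author_id=NULL, no match -> dropped
  - book 5 (Stone Bridges): author_id=4 -> matches Smith
  - book 6 (Northern Lights): author_id=5 -> matches Lewis
  - book 7 (The Glass Key): author_id=3 -> matches Hill
So 1 of 7 rows is dropped.

SQL:
SELECT a.title, b.name AS author
FROM books a
INNER JOIN authors b ON a.author_id = b.id

Result:
title           | author
----------------+-------
Empty Rooms     | Lewis 
Hollow Hills    | Smith 
River Crossing  | Hill  
Stone Bridges   | Smith 
Northern Lights | Lewis 
The Glass Key   | Hill  


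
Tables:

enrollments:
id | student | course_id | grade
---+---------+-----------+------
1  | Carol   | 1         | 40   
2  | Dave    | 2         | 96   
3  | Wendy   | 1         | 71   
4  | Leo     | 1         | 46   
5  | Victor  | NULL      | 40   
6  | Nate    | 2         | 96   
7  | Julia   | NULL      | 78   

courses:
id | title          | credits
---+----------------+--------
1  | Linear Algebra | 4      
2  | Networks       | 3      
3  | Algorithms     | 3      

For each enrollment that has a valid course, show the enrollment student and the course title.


INNER JOIN keeps only enrollments rows whose course_id matches an id in courses. Walk through each enrollment:
  - enrollment 1 (Carol): course_id=1 -> matches Linear Algebra
  - enrollment 2 (Dave): course_id=2 -> matches Networks
  - enrollment 3 (Wendy): course_id=1 -> matches Linear Algebra
  - enrollment 4 (Leo): course_id=1 -> matches Linear Algebra
  - enrollment 5 (Victor): course_id=NULL, no match -> dropped
  - enrollment 6 (Nate): course_id=2 -> matches Networks
  - enrollment 7 (Julia): course_id=NULL, no match -> dropped
So 2 of 7 rows are dropped.

SQL:
SELECT a.student, b.title AS course
FROM enrollments a
INNER JOIN courses b ON a.course_id = b.id

Result:
student | course        
--------+---------------
Carol   | Linear Algebra
Dave    | Networks      
Wendy   | Linear Algebra
Leo     | Linear Algebra
Nate    | Networks      


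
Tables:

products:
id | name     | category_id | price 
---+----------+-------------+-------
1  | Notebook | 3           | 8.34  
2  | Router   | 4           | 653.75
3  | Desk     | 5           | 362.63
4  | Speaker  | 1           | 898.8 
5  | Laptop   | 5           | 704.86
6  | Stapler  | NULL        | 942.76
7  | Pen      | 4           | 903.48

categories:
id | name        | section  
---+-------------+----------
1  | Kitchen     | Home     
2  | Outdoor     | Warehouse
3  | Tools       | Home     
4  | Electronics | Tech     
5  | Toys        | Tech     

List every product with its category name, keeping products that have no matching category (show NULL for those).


LEFT JOIN keeps every row from products (the left table); where category_id has no match in categories, the category columns become NULL. Walk through each product:
  - product 1 (Notebook): category_id=3 -> matches Tools
  - product 2 (Router): category_id=4 -> matches Electronics
  - product 3 (Desk): category_id=5 -> matches Toys
  - product 4 (Speaker): category_id=1 -> matches Kitchen
  - product 5 (Laptop): category_id=5 -> matches Toys
  - product 6 (Stapler): category_id=NULL, no match -> kept with NULL
  - product 7 (Pen): category_id=4 -> matches Electronics
All 7 rows appear; 1 has NULL category.

SQL:
SELECT a.name, b.name AS category
FROM products a
LEFT JOIN categories b ON a.category_id = b.id

Result:
name     | category   
---------+------------
Notebook | Tools      
Router   | Electronics
Desk     | Toys       
Speaker  | Kitchen    
Laptop   | Toys       
Stapler  | NULL       
Pen      | Electronics


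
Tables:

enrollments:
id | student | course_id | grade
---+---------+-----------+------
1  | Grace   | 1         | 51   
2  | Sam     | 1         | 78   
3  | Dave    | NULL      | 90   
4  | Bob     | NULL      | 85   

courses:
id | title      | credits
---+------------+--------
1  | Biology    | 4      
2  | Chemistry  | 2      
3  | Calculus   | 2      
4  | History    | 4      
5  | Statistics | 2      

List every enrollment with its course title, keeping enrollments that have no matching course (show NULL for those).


LEFT JOIN keeps every row from enrollments (the left table); where course_id has no match in courses, the course columns become NULL. Walk through each enrollment:
  - enrollment 1 (Grace): course_id=1 -> matches Biology
  - enrollment 2 (Sam): course_id=1 -> matches Biology
  - enrollment 3 (Dave): course_id=NULL, no match -> kept with NULL
  - enrollment 4 (Bob): course_id=NULL, no match -> kept with NULL
All 4 rows appear; 2 have NULL course.

SQL:
SELECT a.student, b.title AS course
FROM enrollments a
LEFT JOIN courses b ON a.course_id = b.id

Result:
student | course 
--------+--------
Grace   | Biology
Sam     | Biology
Dave    | NULL   
Bob     | NULL   


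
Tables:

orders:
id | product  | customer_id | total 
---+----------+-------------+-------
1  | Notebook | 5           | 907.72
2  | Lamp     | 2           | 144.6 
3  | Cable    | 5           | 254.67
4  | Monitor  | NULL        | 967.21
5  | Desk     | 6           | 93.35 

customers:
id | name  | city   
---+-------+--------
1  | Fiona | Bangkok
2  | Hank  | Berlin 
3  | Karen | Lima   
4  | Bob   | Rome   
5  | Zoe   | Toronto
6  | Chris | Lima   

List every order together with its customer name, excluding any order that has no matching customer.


INNER JOIN keeps only orders rows whose customer_id matches an id in customers. Walk through each order:
  - order 1 (Notebook): customer_id=5 -> matches Zoe
  - order 2 (Lamp): customer_id=2 -> matches Hank
  - order 3 (Cable): customer_id=5 -> matches Zoe
  - order 4 (Monitor): customer_id=NULL, no match -> dropped
  - order 5 (Desk): customer_id=6 -> matches Chris
So 1 of 5 rows is dropped.

SQL:
SELECT a.product, b.name AS customer
FROM orders a
INNER JOIN customers b ON a.customer_id = b.id

Result:
product  | customer
---------+---------
Notebook | Zoe     
Lamp     | Hank    
Cable    | Zoe     
Desk     | Chris   


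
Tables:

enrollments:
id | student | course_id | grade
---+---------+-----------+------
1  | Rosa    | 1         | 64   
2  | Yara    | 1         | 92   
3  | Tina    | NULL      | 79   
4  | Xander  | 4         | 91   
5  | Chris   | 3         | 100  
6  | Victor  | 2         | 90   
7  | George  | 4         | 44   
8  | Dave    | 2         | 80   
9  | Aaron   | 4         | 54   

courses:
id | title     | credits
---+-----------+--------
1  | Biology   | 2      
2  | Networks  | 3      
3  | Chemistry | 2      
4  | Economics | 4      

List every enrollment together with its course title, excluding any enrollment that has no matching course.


INNER JOIN keeps only enrollments rows whose course_id matches an id in courses. Walk through each enrollment:
  - enrollment 1 (Rosa): course_id=1 -> matches Biology
  - enrollment 2 (Yara): course_id=1 -> matches Biology
  - enrollment 3 (Tina): course_id=NULL, no match -> dropped
  - enrollment 4 (Xander): course_id=4 -> matches Economics
  - enrollment 5 (Chris): course_id=3 -> matches Chemistry
  - enrollment 6 (Victor): course_id=2 -> matches Networks
  - enrollment 7 (George): course_id=4 -> matches Economics
  - enrollment 8 (Dave): course_id=2 -> matches Networks
  - enrollment 9 (Aaron): course_id=4 -> matches Economics
So 1 of 9 rows is dropped.

SQL:
SELECT a.student, b.title AS course
FROM enrollments a
INNER JOIN courses b ON a.course_id = b.id

Result:
student | course   
--------+----------
Rosa    | Biology  
Yara    | Biology  
Xander  | Economics
Chris   | Chemistry
Victor  | Networks 
George  | Economics
Dave    | Networks 
Aaron   | Economics


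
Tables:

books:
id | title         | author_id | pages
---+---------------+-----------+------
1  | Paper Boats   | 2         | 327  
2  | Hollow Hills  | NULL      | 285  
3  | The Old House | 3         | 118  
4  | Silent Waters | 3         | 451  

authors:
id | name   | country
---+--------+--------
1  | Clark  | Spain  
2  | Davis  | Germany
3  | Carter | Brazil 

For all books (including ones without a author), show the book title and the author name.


LEFT JOIN keeps every row from books (the left table); where author_id has no match in authors, the author columns become NULL. Walk through each book:
  - book 1 (Paper Boats): author_id=2 -> matches Davis
  - book 2 (Hollow Hills): author_id=NULL, no match -> kept with NULL
  - book 3 (The Old House): author_id=3 -> matches Carter
  - book 4 (Silent Waters): author_id=3 -> matches Carter
All 4 rows appear; 1 has NULL author.

SQL:
SELECT a.title, b.name AS author
FROM books a
LEFT JOIN authors b ON a.author_id = b.id

Result:
title         | author
--------------+-------
Paper Boats   | Davis 
Hollow Hills  | NULL  
The Old House | Carter
Silent Waters | Carter


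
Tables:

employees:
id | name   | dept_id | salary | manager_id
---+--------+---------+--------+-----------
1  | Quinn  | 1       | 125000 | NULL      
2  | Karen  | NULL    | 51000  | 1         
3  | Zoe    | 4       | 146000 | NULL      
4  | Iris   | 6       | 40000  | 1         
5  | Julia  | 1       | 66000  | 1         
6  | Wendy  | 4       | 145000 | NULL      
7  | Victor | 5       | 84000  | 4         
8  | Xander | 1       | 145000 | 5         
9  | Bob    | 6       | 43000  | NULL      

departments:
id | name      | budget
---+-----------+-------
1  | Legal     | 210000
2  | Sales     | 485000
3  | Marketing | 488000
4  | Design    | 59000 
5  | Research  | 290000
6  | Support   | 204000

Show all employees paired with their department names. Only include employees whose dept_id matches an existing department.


INNER JOIN keeps only employees rows whose dept_id matches an id in departments. Walk through each employee:
  - employee 1 (Quinn): dept_id=1 -> matches Legal
  - employee 2 (Karen): dept_id=NULL, no match -> dropped
  - employee 3 (Zoe): dept_id=4 -> matches Design
  - employee 4 (Iris): dept_id=6 -> matches Support
  - employee 5 (Julia): dept_id=1 -> matches Legal
  - employee 6 (Wendy): dept_id=4 -> matches Design
  - employee 7 (Victor): dept_id=5 -> matches Research
  - employee 8 (Xander): dept_id=1 -> matches Legal
  - employee 9 (Bob): dept_id=6 -> matches Support
So 1 of 9 rows is dropped.

SQL:
SELECT a.name, b.name AS department
FROM employees a
INNER JOIN departments b ON a.dept_id = b.id

Result:
name   | department
-------+-----------
Quinn  | Legal     
Zoe    | Design    
Iris   | Support   
Julia  | Legal     
Wendy  | Design    
Victor | Research  
Xander | Legal     
Bob    | Support   


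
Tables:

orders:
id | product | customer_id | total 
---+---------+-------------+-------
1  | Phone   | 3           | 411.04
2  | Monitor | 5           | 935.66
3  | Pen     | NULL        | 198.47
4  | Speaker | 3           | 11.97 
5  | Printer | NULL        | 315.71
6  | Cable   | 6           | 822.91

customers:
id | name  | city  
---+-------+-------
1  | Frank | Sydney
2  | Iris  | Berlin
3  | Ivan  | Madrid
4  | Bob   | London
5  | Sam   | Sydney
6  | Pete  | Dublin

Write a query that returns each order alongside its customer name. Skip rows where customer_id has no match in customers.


INNER JOIN keeps only orders rows whose customer_id matches an id in customers. Walk through each order:
  - order 1 (Phone): customer_id=3 -> matches Ivan
  - order 2 (Monitor): customer_id=5 -> matches Sam
  - order 3 (Pen): customer_id=NULL, no match -> dropped
  - order 4 (Speaker): customer_id=3 -> matches Ivan
  - order 5 (Printer): customer_id=NULL, no match -> dropped
  - order 6 (Cable): customer_id=6 -> matches Pete
So 2 of 6 rows are dropped.

SQL:
SELECT a.product, b.name AS customer
FROM orders a
INNER JOIN customers b ON a.customer_id = b.id

Result:
product | customer
--------+---------
Phone   | Ivan    
Monitor | Sam     
Speaker | Ivan    
Cable   | Pete    


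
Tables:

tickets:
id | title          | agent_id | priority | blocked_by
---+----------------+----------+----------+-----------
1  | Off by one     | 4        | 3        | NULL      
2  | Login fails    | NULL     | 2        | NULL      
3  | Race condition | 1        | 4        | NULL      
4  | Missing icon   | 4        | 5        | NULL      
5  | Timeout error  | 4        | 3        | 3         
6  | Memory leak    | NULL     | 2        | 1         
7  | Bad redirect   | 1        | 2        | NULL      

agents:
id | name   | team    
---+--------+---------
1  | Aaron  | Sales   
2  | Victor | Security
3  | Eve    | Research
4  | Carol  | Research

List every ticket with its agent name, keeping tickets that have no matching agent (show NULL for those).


LEFT JOIN keeps every row from tickets (the left table); where agent_id has no match in agents, the agent columns become NULL. Walk through each ticket:
  - ticket 1 (Off by one): agent_id=4 -> matches Carol
  - ticket 2 (Login fails): agent_id=NULL, no match -> kept with NULL
  - ticket 3 (Race condition): agent_id=1 -> matches Aaron
  - ticket 4 (Missing icon): agent_id=4 -> matches Carol
  - ticket 5 (Timeout error): agent_id=4 -> matches Carol
  - ticket 6 (Memory leak): agent_id=NULL, no match -> kept with NULL
  - ticket 7 (Bad redirect): agent_id=1 -> matches Aaron
All 7 rows appear; 2 have NULL agent.

SQL:
SELECT a.title, b.name AS agent
FROM tickets a
LEFT JOIN agents b ON a.agent_id = b.id

Result:
title          | agent
---------------+------
Off by one     | Carol
Login fails    | NULL 
Race condition | Aaron
Missing icon   | Carol
Timeout error  | Carol
Memory leak    | NULL 
Bad redirect   | Aaron


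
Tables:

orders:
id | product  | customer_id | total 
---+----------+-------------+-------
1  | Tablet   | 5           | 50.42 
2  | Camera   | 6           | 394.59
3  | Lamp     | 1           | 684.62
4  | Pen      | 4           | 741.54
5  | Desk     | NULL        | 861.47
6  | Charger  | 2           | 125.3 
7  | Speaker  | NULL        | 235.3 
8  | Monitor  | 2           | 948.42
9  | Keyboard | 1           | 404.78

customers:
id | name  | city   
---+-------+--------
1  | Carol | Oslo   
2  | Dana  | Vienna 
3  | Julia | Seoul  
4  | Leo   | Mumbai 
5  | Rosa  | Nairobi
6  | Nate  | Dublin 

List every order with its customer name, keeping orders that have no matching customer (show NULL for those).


LEFT JOIN keeps every row from orders (the left table); where customer_id has no match in customers, the customer columns become NULL. Walk through each order:
  - order 1 (Tablet): customer_id=5 -> matches Rosa
  - order 2 (Camera): customer_id=6 -> matches Nate
  - order 3 (Lamp): customer_id=1 -> matches Carol
  - order 4 (Pen): customer_id=4 -> matches Leo
  - order 5 (Desk): customer_id=NULL, no match -> kept with NULL
  - order 6 (Charger): customer_id=2 -> matches Dana
  - order 7 (Speaker): customer_id=NULL, no match -> kept with NULL
  - order 8 (Monitor): customer_id=2 -> matches Dana
  - order 9 (Keyboard): customer_id=1 -> matches Carol
All 9 rows appear; 2 have NULL customer.

SQL:
SELECT a.product, b.name AS customer
FROM orders a
LEFT JOIN customers b ON a.customer_id = b.id

Result:
product  | customer
---------+---------
Tablet   | Rosa    
Camera   | Nate    
Lamp     | Carol   
Pen      | Leo     
Desk     | NULL    
Charger  | Dana    
Speaker  | NULL    
Monitor  | Dana    
Keyboard | Carol   


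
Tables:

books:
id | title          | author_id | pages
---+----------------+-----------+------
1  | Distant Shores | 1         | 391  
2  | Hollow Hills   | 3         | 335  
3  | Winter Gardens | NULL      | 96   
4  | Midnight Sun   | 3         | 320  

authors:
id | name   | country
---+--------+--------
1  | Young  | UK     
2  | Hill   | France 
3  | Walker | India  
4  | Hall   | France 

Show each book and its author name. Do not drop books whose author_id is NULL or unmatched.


LEFT JOIN keeps every row from books (the left table); where author_id has no match in authors, the author columns become NULL. Walk through each book:
  - book 1 (Distant Shores): author_id=1 -> matches Young
  - book 2 (Hollow Hills): author_id=3 -> matches Walker
  - book 3 (Winter Gardens): author_id=NULL, no match -> kept with NULL
  - book 4 (Midnight Sun): author_id=3 -> matches Walker
All 4 rows appear; 1 has NULL author.

SQL:
SELECT a.title, b.name AS author
FROM books a
LEFT JOIN authors b ON a.author_id = b.id

Result:
title          | author
---------------+-------
Distant Shores | Young 
Hollow Hills   | Walker
Winter Gardens | NULL  
Midnight Sun   | Walker


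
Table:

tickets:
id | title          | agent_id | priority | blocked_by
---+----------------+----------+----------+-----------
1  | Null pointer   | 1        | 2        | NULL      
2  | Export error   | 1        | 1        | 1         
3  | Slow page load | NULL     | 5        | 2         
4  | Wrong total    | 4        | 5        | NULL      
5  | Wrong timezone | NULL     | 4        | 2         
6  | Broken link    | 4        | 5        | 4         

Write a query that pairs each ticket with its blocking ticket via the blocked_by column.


This is a self-join: tickets is joined to a second copy of itself, matching each row's blocked_by to another row's id. Use LEFT JOIN so rows with blocked_by=NULL are kept.
  - ticket 1 (Null pointer): blocked_by=NULL -> NULL
  - ticket 2 (Export error): blocked_by=1 -> Null pointer
  - ticket 3 (Slow page load): blocked_by=2 -> Export error
  - ticket 4 (Wrong total): blocked_by=NULL -> NULL
  - ticket 5 (Wrong timezone): blocked_by=2 -> Export error
  - ticket 6 (Broken link): blocked_by=4 -> Wrong total

SQL:
SELECT a.title AS item, b.title AS blocked_by
FROM tickets a
LEFT JOIN tickets b ON a.blocked_by = b.id

Result:
item           | blocked_by  
---------------+-------------
Null pointer   | NULL        
Export error   | Null pointer
Slow page load | Export error
Wrong total    | NULL        
Wrong timezone | Export error
Broken link    | Wrong total 


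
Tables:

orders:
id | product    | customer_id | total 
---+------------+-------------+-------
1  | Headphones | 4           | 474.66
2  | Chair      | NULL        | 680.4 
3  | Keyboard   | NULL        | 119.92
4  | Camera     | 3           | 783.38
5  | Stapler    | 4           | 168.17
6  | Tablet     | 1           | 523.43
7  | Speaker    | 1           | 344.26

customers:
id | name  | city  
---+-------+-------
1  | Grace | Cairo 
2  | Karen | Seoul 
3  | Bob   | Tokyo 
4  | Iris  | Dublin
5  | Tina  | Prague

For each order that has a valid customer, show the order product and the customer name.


INNER JOIN keeps only orders rows whose customer_id matches an id in customers. Walk through each order:
  - order 1 (Headphones): customer_id=4 -> matches Iris
  - order 2 (Chair): customer_id=NULL, no match -> dropped
  - order 3 (Keyboard): customer_id=NULL, no match -> dropped
  - order 4 (Camera): customer_id=3 -> matches Bob
  - order 5 (Stapler): customer_id=4 -> matches Iris
  - order 6 (Tablet): customer_id=1 -> matches Grace
  - order 7 (Speaker): customer_id=1 -> matches Grace
So 2 of 7 rows are dropped.

SQL:
SELECT a.product, b.name AS customer
FROM orders a
INNER JOIN customers b ON a.customer_id = b.id

Result:
product    | customer
-----------+---------
Headphones | Iris    
Camera     | Bob     
Stapler    | Iris    
Tablet     | Grace   
Speaker    | Grace   
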